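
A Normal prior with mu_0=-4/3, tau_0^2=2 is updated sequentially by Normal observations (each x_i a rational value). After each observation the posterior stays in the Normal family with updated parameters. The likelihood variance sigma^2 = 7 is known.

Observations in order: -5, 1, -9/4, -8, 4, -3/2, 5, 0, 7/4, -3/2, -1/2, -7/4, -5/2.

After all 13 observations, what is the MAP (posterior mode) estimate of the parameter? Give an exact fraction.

obs 1: x=-5 → posterior Normal(-58/27, 14/9)
obs 2: x=1 → posterior Normal(-52/33, 14/11)
obs 3: x=-9/4 → posterior Normal(-131/78, 14/13)
obs 4: x=-8 → posterior Normal(-227/90, 14/15)
obs 5: x=4 → posterior Normal(-179/102, 14/17)
obs 6: x=-3/2 → posterior Normal(-197/114, 14/19)
obs 7: x=5 → posterior Normal(-137/126, 2/3)
obs 8: x=0 → posterior Normal(-137/138, 14/23)
obs 9: x=7/4 → posterior Normal(-58/75, 14/25)
obs 10: x=-3/2 → posterior Normal(-67/81, 14/27)
obs 11: x=-1/2 → posterior Normal(-70/87, 14/29)
obs 12: x=-7/4 → posterior Normal(-161/186, 14/31)
obs 13: x=-5/2 → posterior Normal(-191/198, 14/33)

-191/198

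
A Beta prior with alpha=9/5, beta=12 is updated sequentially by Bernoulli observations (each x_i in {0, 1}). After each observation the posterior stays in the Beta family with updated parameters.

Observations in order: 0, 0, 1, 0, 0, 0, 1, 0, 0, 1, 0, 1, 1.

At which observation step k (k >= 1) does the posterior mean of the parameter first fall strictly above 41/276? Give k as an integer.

k = 3

obs 1: x=0 → posterior Beta(9/5, 13)
obs 2: x=0 → posterior Beta(9/5, 14)
obs 3: x=1 → posterior Beta(14/5, 14)
obs 4: x=0 → posterior Beta(14/5, 15)
obs 5: x=0 → posterior Beta(14/5, 16)
obs 6: x=0 → posterior Beta(14/5, 17)
obs 7: x=1 → posterior Beta(19/5, 17)
obs 8: x=0 → posterior Beta(19/5, 18)
obs 9: x=0 → posterior Beta(19/5, 19)
obs 10: x=1 → posterior Beta(24/5, 19)
obs 11: x=0 → posterior Beta(24/5, 20)
obs 12: x=1 → posterior Beta(29/5, 20)
obs 13: x=1 → posterior Beta(34/5, 20)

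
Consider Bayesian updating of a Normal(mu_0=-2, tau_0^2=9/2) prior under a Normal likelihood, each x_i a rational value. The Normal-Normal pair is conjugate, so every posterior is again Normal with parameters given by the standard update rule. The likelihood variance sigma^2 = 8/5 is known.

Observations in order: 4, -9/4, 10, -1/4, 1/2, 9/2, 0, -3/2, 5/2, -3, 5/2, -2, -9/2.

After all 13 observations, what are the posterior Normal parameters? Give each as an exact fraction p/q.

mu_0=881/1202, tau_0^2=72/601

obs 1: x=4 → posterior Normal(148/61, 72/61)
obs 2: x=-9/4 → posterior Normal(187/424, 36/53)
obs 3: x=10 → posterior Normal(1987/604, 72/151)
obs 4: x=-1/4 → posterior Normal(971/392, 18/49)
obs 5: x=1/2 → posterior Normal(508/241, 72/241)
obs 6: x=9/2 → posterior Normal(1421/572, 36/143)
obs 7: x=0 → posterior Normal(1421/662, 72/331)
obs 8: x=-3/2 → posterior Normal(643/376, 9/47)
obs 9: x=5/2 → posterior Normal(1511/842, 72/421)
obs 10: x=-3 → posterior Normal(1241/932, 36/233)
obs 11: x=5/2 → posterior Normal(733/511, 72/511)
obs 12: x=-2 → posterior Normal(643/556, 18/139)
obs 13: x=-9/2 → posterior Normal(881/1202, 72/601)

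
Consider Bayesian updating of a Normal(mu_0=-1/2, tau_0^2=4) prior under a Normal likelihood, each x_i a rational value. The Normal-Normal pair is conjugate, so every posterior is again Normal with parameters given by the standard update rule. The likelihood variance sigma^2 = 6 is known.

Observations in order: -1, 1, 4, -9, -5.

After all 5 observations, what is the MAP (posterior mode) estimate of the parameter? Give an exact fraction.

-43/26

obs 1: x=-1 → posterior Normal(-7/10, 12/5)
obs 2: x=1 → posterior Normal(-3/14, 12/7)
obs 3: x=4 → posterior Normal(13/18, 4/3)
obs 4: x=-9 → posterior Normal(-23/22, 12/11)
obs 5: x=-5 → posterior Normal(-43/26, 12/13)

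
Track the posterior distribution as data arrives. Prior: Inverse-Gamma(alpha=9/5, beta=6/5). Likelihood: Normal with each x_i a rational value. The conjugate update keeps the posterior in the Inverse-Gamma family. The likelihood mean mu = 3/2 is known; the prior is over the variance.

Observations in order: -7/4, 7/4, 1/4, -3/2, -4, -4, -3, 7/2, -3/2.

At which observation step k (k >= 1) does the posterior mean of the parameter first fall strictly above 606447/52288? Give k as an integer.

k = 7

obs 1: x=-7/4 → posterior Inverse-Gamma(23/10, 1037/160)
obs 2: x=7/4 → posterior Inverse-Gamma(14/5, 521/80)
obs 3: x=1/4 → posterior Inverse-Gamma(33/10, 1167/160)
obs 4: x=-3/2 → posterior Inverse-Gamma(19/5, 1887/160)
obs 5: x=-4 → posterior Inverse-Gamma(43/10, 4307/160)
obs 6: x=-4 → posterior Inverse-Gamma(24/5, 6727/160)
obs 7: x=-3 → posterior Inverse-Gamma(53/10, 8347/160)
obs 8: x=7/2 → posterior Inverse-Gamma(29/5, 8667/160)
obs 9: x=-3/2 → posterior Inverse-Gamma(63/10, 9387/160)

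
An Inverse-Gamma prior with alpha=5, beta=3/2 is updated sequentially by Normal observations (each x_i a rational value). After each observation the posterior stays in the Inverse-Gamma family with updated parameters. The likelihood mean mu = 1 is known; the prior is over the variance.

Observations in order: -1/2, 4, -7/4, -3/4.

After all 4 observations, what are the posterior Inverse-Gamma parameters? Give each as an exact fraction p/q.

alpha=7, beta=199/16

obs 1: x=-1/2 → posterior Inverse-Gamma(11/2, 21/8)
obs 2: x=4 → posterior Inverse-Gamma(6, 57/8)
obs 3: x=-7/4 → posterior Inverse-Gamma(13/2, 349/32)
obs 4: x=-3/4 → posterior Inverse-Gamma(7, 199/16)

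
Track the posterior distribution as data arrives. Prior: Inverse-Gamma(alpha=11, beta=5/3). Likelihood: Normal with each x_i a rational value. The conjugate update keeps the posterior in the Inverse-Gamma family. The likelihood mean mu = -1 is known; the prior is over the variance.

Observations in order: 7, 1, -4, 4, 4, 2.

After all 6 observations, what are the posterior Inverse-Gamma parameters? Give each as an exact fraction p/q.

obs 1: x=7 → posterior Inverse-Gamma(23/2, 101/3)
obs 2: x=1 → posterior Inverse-Gamma(12, 107/3)
obs 3: x=-4 → posterior Inverse-Gamma(25/2, 241/6)
obs 4: x=4 → posterior Inverse-Gamma(13, 158/3)
obs 5: x=4 → posterior Inverse-Gamma(27/2, 391/6)
obs 6: x=2 → posterior Inverse-Gamma(14, 209/3)

alpha=14, beta=209/3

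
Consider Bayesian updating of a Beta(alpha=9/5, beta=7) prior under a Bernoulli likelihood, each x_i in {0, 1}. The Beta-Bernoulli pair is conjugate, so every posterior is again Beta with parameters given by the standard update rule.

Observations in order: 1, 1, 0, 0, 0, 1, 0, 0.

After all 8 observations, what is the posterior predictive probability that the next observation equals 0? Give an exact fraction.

5/7

obs 1: x=1 → posterior Beta(14/5, 7)
obs 2: x=1 → posterior Beta(19/5, 7)
obs 3: x=0 → posterior Beta(19/5, 8)
obs 4: x=0 → posterior Beta(19/5, 9)
obs 5: x=0 → posterior Beta(19/5, 10)
obs 6: x=1 → posterior Beta(24/5, 10)
obs 7: x=0 → posterior Beta(24/5, 11)
obs 8: x=0 → posterior Beta(24/5, 12)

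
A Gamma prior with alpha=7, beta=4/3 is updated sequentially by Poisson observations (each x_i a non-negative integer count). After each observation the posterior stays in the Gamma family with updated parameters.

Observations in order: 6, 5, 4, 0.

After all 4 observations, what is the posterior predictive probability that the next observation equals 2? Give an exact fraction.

704697367363202721486326464512/4898762930960846817716295277921

obs 1: x=6 → posterior Gamma(13, 7/3)
obs 2: x=5 → posterior Gamma(18, 10/3)
obs 3: x=4 → posterior Gamma(22, 13/3)
obs 4: x=0 → posterior Gamma(22, 16/3)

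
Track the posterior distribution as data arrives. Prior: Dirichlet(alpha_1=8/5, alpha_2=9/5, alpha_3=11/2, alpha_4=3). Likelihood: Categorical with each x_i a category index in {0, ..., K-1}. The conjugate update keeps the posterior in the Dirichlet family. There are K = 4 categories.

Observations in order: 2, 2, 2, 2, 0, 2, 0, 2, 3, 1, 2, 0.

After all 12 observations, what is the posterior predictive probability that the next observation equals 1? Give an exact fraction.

obs 1: x=2 → posterior Dirichlet(8/5, 9/5, 13/2, 3)
obs 2: x=2 → posterior Dirichlet(8/5, 9/5, 15/2, 3)
obs 3: x=2 → posterior Dirichlet(8/5, 9/5, 17/2, 3)
obs 4: x=2 → posterior Dirichlet(8/5, 9/5, 19/2, 3)
obs 5: x=0 → posterior Dirichlet(13/5, 9/5, 19/2, 3)
obs 6: x=2 → posterior Dirichlet(13/5, 9/5, 21/2, 3)
obs 7: x=0 → posterior Dirichlet(18/5, 9/5, 21/2, 3)
obs 8: x=2 → posterior Dirichlet(18/5, 9/5, 23/2, 3)
obs 9: x=3 → posterior Dirichlet(18/5, 9/5, 23/2, 4)
obs 10: x=1 → posterior Dirichlet(18/5, 14/5, 23/2, 4)
obs 11: x=2 → posterior Dirichlet(18/5, 14/5, 25/2, 4)
obs 12: x=0 → posterior Dirichlet(23/5, 14/5, 25/2, 4)

28/239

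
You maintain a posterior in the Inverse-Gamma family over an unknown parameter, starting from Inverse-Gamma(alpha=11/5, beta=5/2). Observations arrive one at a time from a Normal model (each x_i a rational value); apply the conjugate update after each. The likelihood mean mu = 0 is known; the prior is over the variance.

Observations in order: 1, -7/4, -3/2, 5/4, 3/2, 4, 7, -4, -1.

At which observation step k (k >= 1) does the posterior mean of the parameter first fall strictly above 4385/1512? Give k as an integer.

obs 1: x=1 → posterior Inverse-Gamma(27/10, 3)
obs 2: x=-7/4 → posterior Inverse-Gamma(16/5, 145/32)
obs 3: x=-3/2 → posterior Inverse-Gamma(37/10, 181/32)
obs 4: x=5/4 → posterior Inverse-Gamma(21/5, 103/16)
obs 5: x=3/2 → posterior Inverse-Gamma(47/10, 121/16)
obs 6: x=4 → posterior Inverse-Gamma(26/5, 249/16)
obs 7: x=7 → posterior Inverse-Gamma(57/10, 641/16)
obs 8: x=-4 → posterior Inverse-Gamma(31/5, 769/16)
obs 9: x=-1 → posterior Inverse-Gamma(67/10, 777/16)

k = 6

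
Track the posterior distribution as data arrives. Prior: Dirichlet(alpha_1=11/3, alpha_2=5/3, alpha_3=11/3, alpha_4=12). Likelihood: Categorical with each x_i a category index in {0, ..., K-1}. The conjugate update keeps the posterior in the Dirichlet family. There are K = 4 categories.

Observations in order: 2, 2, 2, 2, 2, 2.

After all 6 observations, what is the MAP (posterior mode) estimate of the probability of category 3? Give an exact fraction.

11/23

obs 1: x=2 → posterior Dirichlet(11/3, 5/3, 14/3, 12)
obs 2: x=2 → posterior Dirichlet(11/3, 5/3, 17/3, 12)
obs 3: x=2 → posterior Dirichlet(11/3, 5/3, 20/3, 12)
obs 4: x=2 → posterior Dirichlet(11/3, 5/3, 23/3, 12)
obs 5: x=2 → posterior Dirichlet(11/3, 5/3, 26/3, 12)
obs 6: x=2 → posterior Dirichlet(11/3, 5/3, 29/3, 12)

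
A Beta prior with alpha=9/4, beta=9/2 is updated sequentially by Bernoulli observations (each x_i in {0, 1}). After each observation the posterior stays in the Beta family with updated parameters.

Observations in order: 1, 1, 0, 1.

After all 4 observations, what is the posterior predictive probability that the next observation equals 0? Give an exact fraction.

22/43

obs 1: x=1 → posterior Beta(13/4, 9/2)
obs 2: x=1 → posterior Beta(17/4, 9/2)
obs 3: x=0 → posterior Beta(17/4, 11/2)
obs 4: x=1 → posterior Beta(21/4, 11/2)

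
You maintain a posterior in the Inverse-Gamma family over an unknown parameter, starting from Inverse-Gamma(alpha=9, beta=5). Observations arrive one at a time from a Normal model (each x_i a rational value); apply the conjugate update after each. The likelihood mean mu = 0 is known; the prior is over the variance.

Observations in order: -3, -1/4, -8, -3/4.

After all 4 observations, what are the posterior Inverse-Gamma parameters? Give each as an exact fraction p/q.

alpha=11, beta=669/16

obs 1: x=-3 → posterior Inverse-Gamma(19/2, 19/2)
obs 2: x=-1/4 → posterior Inverse-Gamma(10, 305/32)
obs 3: x=-8 → posterior Inverse-Gamma(21/2, 1329/32)
obs 4: x=-3/4 → posterior Inverse-Gamma(11, 669/16)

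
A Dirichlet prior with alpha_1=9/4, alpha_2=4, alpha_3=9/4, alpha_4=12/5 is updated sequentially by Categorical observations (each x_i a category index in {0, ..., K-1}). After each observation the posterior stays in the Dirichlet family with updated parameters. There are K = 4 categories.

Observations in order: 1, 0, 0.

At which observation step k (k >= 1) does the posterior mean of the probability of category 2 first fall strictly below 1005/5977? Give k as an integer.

obs 1: x=1 → posterior Dirichlet(9/4, 5, 9/4, 12/5)
obs 2: x=0 → posterior Dirichlet(13/4, 5, 9/4, 12/5)
obs 3: x=0 → posterior Dirichlet(17/4, 5, 9/4, 12/5)

k = 3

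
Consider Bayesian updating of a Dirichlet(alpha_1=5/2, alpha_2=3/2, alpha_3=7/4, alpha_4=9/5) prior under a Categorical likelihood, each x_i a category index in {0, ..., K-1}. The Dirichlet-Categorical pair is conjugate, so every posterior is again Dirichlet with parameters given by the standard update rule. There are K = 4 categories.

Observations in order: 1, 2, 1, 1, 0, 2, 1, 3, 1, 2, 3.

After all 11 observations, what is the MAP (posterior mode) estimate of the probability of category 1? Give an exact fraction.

obs 1: x=1 → posterior Dirichlet(5/2, 5/2, 7/4, 9/5)
obs 2: x=2 → posterior Dirichlet(5/2, 5/2, 11/4, 9/5)
obs 3: x=1 → posterior Dirichlet(5/2, 7/2, 11/4, 9/5)
obs 4: x=1 → posterior Dirichlet(5/2, 9/2, 11/4, 9/5)
obs 5: x=0 → posterior Dirichlet(7/2, 9/2, 11/4, 9/5)
obs 6: x=2 → posterior Dirichlet(7/2, 9/2, 15/4, 9/5)
obs 7: x=1 → posterior Dirichlet(7/2, 11/2, 15/4, 9/5)
obs 8: x=3 → posterior Dirichlet(7/2, 11/2, 15/4, 14/5)
obs 9: x=1 → posterior Dirichlet(7/2, 13/2, 15/4, 14/5)
obs 10: x=2 → posterior Dirichlet(7/2, 13/2, 19/4, 14/5)
obs 11: x=3 → posterior Dirichlet(7/2, 13/2, 19/4, 19/5)

110/291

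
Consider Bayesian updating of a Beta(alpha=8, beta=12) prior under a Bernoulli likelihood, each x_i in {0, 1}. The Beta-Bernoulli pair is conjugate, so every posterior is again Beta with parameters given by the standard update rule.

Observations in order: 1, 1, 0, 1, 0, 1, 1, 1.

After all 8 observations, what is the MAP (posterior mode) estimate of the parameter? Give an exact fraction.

obs 1: x=1 → posterior Beta(9, 12)
obs 2: x=1 → posterior Beta(10, 12)
obs 3: x=0 → posterior Beta(10, 13)
obs 4: x=1 → posterior Beta(11, 13)
obs 5: x=0 → posterior Beta(11, 14)
obs 6: x=1 → posterior Beta(12, 14)
obs 7: x=1 → posterior Beta(13, 14)
obs 8: x=1 → posterior Beta(14, 14)

1/2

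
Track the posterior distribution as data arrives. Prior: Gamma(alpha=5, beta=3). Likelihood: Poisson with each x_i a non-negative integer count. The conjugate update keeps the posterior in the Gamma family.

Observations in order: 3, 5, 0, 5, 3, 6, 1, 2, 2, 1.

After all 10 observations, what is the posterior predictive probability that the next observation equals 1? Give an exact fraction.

obs 1: x=3 → posterior Gamma(8, 4)
obs 2: x=5 → posterior Gamma(13, 5)
obs 3: x=0 → posterior Gamma(13, 6)
obs 4: x=5 → posterior Gamma(18, 7)
obs 5: x=3 → posterior Gamma(21, 8)
obs 6: x=6 → posterior Gamma(27, 9)
obs 7: x=1 → posterior Gamma(28, 10)
obs 8: x=2 → posterior Gamma(30, 11)
obs 9: x=2 → posterior Gamma(32, 12)
obs 10: x=1 → posterior Gamma(33, 13)

189952304160264659572550359431828885549/929722225368296217729286886758826377216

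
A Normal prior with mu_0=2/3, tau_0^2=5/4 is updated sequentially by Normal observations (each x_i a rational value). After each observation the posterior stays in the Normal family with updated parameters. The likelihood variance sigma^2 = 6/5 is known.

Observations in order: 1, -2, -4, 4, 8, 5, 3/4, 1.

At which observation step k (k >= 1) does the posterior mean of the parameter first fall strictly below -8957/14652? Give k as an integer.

k = 3

obs 1: x=1 → posterior Normal(41/49, 30/49)
obs 2: x=-2 → posterior Normal(-9/74, 15/37)
obs 3: x=-4 → posterior Normal(-109/99, 10/33)
obs 4: x=4 → posterior Normal(-9/124, 15/62)
obs 5: x=8 → posterior Normal(191/149, 30/149)
obs 6: x=5 → posterior Normal(158/87, 5/29)
obs 7: x=3/4 → posterior Normal(1339/796, 30/199)
obs 8: x=1 → posterior Normal(1439/896, 15/112)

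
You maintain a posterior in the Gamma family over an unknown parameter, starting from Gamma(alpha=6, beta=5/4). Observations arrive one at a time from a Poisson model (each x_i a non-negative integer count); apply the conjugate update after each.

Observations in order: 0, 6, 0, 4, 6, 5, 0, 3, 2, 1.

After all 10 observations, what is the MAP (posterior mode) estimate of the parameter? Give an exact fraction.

obs 1: x=0 → posterior Gamma(6, 9/4)
obs 2: x=6 → posterior Gamma(12, 13/4)
obs 3: x=0 → posterior Gamma(12, 17/4)
obs 4: x=4 → posterior Gamma(16, 21/4)
obs 5: x=6 → posterior Gamma(22, 25/4)
obs 6: x=5 → posterior Gamma(27, 29/4)
obs 7: x=0 → posterior Gamma(27, 33/4)
obs 8: x=3 → posterior Gamma(30, 37/4)
obs 9: x=2 → posterior Gamma(32, 41/4)
obs 10: x=1 → posterior Gamma(33, 45/4)

128/45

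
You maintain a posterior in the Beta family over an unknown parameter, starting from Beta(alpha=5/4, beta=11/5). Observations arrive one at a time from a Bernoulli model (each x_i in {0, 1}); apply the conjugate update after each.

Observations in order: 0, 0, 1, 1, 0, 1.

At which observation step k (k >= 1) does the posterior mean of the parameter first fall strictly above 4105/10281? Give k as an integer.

obs 1: x=0 → posterior Beta(5/4, 16/5)
obs 2: x=0 → posterior Beta(5/4, 21/5)
obs 3: x=1 → posterior Beta(9/4, 21/5)
obs 4: x=1 → posterior Beta(13/4, 21/5)
obs 5: x=0 → posterior Beta(13/4, 26/5)
obs 6: x=1 → posterior Beta(17/4, 26/5)

k = 4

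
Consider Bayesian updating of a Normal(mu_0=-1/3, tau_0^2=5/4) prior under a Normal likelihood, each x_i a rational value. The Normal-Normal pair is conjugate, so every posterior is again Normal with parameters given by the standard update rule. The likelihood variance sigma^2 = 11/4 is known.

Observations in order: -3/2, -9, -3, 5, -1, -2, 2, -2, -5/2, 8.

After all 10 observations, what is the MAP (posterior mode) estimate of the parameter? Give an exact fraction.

obs 1: x=-3/2 → posterior Normal(-67/96, 55/64)
obs 2: x=-9 → posterior Normal(-337/126, 55/84)
obs 3: x=-3 → posterior Normal(-427/156, 55/104)
obs 4: x=5 → posterior Normal(-277/186, 55/124)
obs 5: x=-1 → posterior Normal(-307/216, 55/144)
obs 6: x=-2 → posterior Normal(-367/246, 55/164)
obs 7: x=2 → posterior Normal(-307/276, 55/184)
obs 8: x=-2 → posterior Normal(-367/306, 55/204)
obs 9: x=-5/2 → posterior Normal(-221/168, 55/224)
obs 10: x=8 → posterior Normal(-101/183, 55/244)

-101/183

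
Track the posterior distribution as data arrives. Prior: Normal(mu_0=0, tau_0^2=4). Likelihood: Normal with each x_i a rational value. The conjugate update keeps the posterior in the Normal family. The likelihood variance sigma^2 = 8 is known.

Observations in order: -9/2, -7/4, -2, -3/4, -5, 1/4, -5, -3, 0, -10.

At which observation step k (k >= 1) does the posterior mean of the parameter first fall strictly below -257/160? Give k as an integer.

obs 1: x=-9/2 → posterior Normal(-3/2, 8/3)
obs 2: x=-7/4 → posterior Normal(-25/16, 2)
obs 3: x=-2 → posterior Normal(-33/20, 8/5)
obs 4: x=-3/4 → posterior Normal(-3/2, 4/3)
obs 5: x=-5 → posterior Normal(-2, 8/7)
obs 6: x=1/4 → posterior Normal(-55/32, 1)
obs 7: x=-5 → posterior Normal(-25/12, 8/9)
obs 8: x=-3 → posterior Normal(-87/40, 4/5)
obs 9: x=0 → posterior Normal(-87/44, 8/11)
obs 10: x=-10 → posterior Normal(-127/48, 2/3)

k = 3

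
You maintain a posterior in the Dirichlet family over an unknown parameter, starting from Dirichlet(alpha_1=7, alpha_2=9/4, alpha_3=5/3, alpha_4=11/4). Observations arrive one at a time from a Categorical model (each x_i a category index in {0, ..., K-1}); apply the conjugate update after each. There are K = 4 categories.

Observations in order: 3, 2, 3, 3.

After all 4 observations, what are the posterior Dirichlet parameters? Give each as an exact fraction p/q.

obs 1: x=3 → posterior Dirichlet(7, 9/4, 5/3, 15/4)
obs 2: x=2 → posterior Dirichlet(7, 9/4, 8/3, 15/4)
obs 3: x=3 → posterior Dirichlet(7, 9/4, 8/3, 19/4)
obs 4: x=3 → posterior Dirichlet(7, 9/4, 8/3, 23/4)

alpha_1=7, alpha_2=9/4, alpha_3=8/3, alpha_4=23/4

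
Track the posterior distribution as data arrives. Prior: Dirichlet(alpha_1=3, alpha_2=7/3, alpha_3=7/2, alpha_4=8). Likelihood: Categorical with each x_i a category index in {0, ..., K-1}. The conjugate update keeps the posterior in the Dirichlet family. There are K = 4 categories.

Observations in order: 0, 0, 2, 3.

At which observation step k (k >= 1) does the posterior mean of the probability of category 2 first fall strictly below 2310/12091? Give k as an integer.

obs 1: x=0 → posterior Dirichlet(4, 7/3, 7/2, 8)
obs 2: x=0 → posterior Dirichlet(5, 7/3, 7/2, 8)
obs 3: x=2 → posterior Dirichlet(5, 7/3, 9/2, 8)
obs 4: x=3 → posterior Dirichlet(5, 7/3, 9/2, 9)

k = 2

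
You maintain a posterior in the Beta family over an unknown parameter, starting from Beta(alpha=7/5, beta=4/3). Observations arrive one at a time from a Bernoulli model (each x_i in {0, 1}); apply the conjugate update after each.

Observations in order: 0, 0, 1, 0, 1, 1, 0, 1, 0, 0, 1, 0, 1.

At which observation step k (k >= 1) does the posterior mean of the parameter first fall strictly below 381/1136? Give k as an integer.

k = 2

obs 1: x=0 → posterior Beta(7/5, 7/3)
obs 2: x=0 → posterior Beta(7/5, 10/3)
obs 3: x=1 → posterior Beta(12/5, 10/3)
obs 4: x=0 → posterior Beta(12/5, 13/3)
obs 5: x=1 → posterior Beta(17/5, 13/3)
obs 6: x=1 → posterior Beta(22/5, 13/3)
obs 7: x=0 → posterior Beta(22/5, 16/3)
obs 8: x=1 → posterior Beta(27/5, 16/3)
obs 9: x=0 → posterior Beta(27/5, 19/3)
obs 10: x=0 → posterior Beta(27/5, 22/3)
obs 11: x=1 → posterior Beta(32/5, 22/3)
obs 12: x=0 → posterior Beta(32/5, 25/3)
obs 13: x=1 → posterior Beta(37/5, 25/3)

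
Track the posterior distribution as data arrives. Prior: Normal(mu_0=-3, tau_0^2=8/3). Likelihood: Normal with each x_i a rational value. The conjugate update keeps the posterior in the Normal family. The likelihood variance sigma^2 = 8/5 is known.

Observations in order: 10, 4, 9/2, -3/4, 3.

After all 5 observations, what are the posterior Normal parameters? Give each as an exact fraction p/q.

mu_0=379/112, tau_0^2=2/7

obs 1: x=10 → posterior Normal(41/8, 1)
obs 2: x=4 → posterior Normal(61/13, 8/13)
obs 3: x=9/2 → posterior Normal(167/36, 4/9)
obs 4: x=-3/4 → posterior Normal(319/92, 8/23)
obs 5: x=3 → posterior Normal(379/112, 2/7)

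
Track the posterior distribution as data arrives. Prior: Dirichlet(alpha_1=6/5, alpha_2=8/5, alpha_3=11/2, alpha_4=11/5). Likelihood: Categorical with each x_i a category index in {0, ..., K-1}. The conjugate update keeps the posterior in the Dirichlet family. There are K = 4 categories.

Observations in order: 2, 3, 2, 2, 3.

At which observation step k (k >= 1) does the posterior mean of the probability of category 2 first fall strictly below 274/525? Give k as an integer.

obs 1: x=2 → posterior Dirichlet(6/5, 8/5, 13/2, 11/5)
obs 2: x=3 → posterior Dirichlet(6/5, 8/5, 13/2, 16/5)
obs 3: x=2 → posterior Dirichlet(6/5, 8/5, 15/2, 16/5)
obs 4: x=2 → posterior Dirichlet(6/5, 8/5, 17/2, 16/5)
obs 5: x=3 → posterior Dirichlet(6/5, 8/5, 17/2, 21/5)

k = 2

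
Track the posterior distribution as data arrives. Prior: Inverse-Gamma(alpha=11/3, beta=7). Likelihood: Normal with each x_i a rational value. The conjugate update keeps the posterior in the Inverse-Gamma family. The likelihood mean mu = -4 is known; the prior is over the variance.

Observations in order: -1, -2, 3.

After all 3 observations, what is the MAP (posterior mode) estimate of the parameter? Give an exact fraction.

obs 1: x=-1 → posterior Inverse-Gamma(25/6, 23/2)
obs 2: x=-2 → posterior Inverse-Gamma(14/3, 27/2)
obs 3: x=3 → posterior Inverse-Gamma(31/6, 38)

228/37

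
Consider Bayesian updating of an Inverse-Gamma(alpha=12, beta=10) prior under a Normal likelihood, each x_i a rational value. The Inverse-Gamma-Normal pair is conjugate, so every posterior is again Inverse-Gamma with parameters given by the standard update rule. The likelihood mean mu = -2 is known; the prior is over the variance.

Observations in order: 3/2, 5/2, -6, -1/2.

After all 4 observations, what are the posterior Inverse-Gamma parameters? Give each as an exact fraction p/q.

obs 1: x=3/2 → posterior Inverse-Gamma(25/2, 129/8)
obs 2: x=5/2 → posterior Inverse-Gamma(13, 105/4)
obs 3: x=-6 → posterior Inverse-Gamma(27/2, 137/4)
obs 4: x=-1/2 → posterior Inverse-Gamma(14, 283/8)

alpha=14, beta=283/8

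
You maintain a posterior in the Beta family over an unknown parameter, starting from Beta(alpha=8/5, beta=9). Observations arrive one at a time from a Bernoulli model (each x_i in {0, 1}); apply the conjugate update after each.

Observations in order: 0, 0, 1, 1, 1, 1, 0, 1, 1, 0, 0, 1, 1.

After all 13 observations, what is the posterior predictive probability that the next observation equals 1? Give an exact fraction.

obs 1: x=0 → posterior Beta(8/5, 10)
obs 2: x=0 → posterior Beta(8/5, 11)
obs 3: x=1 → posterior Beta(13/5, 11)
obs 4: x=1 → posterior Beta(18/5, 11)
obs 5: x=1 → posterior Beta(23/5, 11)
obs 6: x=1 → posterior Beta(28/5, 11)
obs 7: x=0 → posterior Beta(28/5, 12)
obs 8: x=1 → posterior Beta(33/5, 12)
obs 9: x=1 → posterior Beta(38/5, 12)
obs 10: x=0 → posterior Beta(38/5, 13)
obs 11: x=0 → posterior Beta(38/5, 14)
obs 12: x=1 → posterior Beta(43/5, 14)
obs 13: x=1 → posterior Beta(48/5, 14)

24/59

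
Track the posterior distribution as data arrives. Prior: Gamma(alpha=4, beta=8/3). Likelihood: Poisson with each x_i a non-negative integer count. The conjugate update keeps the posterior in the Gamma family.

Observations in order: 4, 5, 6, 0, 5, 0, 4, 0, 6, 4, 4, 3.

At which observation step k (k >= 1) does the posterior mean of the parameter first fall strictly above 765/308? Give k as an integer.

k = 2

obs 1: x=4 → posterior Gamma(8, 11/3)
obs 2: x=5 → posterior Gamma(13, 14/3)
obs 3: x=6 → posterior Gamma(19, 17/3)
obs 4: x=0 → posterior Gamma(19, 20/3)
obs 5: x=5 → posterior Gamma(24, 23/3)
obs 6: x=0 → posterior Gamma(24, 26/3)
obs 7: x=4 → posterior Gamma(28, 29/3)
obs 8: x=0 → posterior Gamma(28, 32/3)
obs 9: x=6 → posterior Gamma(34, 35/3)
obs 10: x=4 → posterior Gamma(38, 38/3)
obs 11: x=4 → posterior Gamma(42, 41/3)
obs 12: x=3 → posterior Gamma(45, 44/3)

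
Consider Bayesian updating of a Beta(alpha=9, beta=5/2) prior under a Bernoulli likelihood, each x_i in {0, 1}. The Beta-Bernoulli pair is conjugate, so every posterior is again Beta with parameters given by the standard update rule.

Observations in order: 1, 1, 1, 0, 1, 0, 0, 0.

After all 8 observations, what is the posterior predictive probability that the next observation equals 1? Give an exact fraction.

obs 1: x=1 → posterior Beta(10, 5/2)
obs 2: x=1 → posterior Beta(11, 5/2)
obs 3: x=1 → posterior Beta(12, 5/2)
obs 4: x=0 → posterior Beta(12, 7/2)
obs 5: x=1 → posterior Beta(13, 7/2)
obs 6: x=0 → posterior Beta(13, 9/2)
obs 7: x=0 → posterior Beta(13, 11/2)
obs 8: x=0 → posterior Beta(13, 13/2)

2/3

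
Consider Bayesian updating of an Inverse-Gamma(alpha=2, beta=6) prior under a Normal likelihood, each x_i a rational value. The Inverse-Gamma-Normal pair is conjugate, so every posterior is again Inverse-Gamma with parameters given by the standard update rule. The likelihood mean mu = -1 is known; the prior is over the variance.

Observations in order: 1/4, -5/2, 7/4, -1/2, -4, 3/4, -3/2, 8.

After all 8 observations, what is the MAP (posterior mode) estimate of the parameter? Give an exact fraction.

1871/224

obs 1: x=1/4 → posterior Inverse-Gamma(5/2, 217/32)
obs 2: x=-5/2 → posterior Inverse-Gamma(3, 253/32)
obs 3: x=7/4 → posterior Inverse-Gamma(7/2, 187/16)
obs 4: x=-1/2 → posterior Inverse-Gamma(4, 189/16)
obs 5: x=-4 → posterior Inverse-Gamma(9/2, 261/16)
obs 6: x=3/4 → posterior Inverse-Gamma(5, 571/32)
obs 7: x=-3/2 → posterior Inverse-Gamma(11/2, 575/32)
obs 8: x=8 → posterior Inverse-Gamma(6, 1871/32)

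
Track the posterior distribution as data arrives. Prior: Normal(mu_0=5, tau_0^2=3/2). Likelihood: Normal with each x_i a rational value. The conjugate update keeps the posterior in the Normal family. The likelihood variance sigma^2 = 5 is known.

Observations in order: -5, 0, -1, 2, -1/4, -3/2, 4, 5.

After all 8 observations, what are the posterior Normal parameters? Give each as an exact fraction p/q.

mu_0=239/136, tau_0^2=15/34

obs 1: x=-5 → posterior Normal(35/13, 15/13)
obs 2: x=0 → posterior Normal(35/16, 15/16)
obs 3: x=-1 → posterior Normal(32/19, 15/19)
obs 4: x=2 → posterior Normal(19/11, 15/22)
obs 5: x=-1/4 → posterior Normal(149/100, 3/5)
obs 6: x=-3/2 → posterior Normal(131/112, 15/28)
obs 7: x=4 → posterior Normal(179/124, 15/31)
obs 8: x=5 → posterior Normal(239/136, 15/34)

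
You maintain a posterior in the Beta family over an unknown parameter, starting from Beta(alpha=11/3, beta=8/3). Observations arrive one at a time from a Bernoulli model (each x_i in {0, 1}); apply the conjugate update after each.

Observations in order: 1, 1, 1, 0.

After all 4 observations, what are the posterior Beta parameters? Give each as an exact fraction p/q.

obs 1: x=1 → posterior Beta(14/3, 8/3)
obs 2: x=1 → posterior Beta(17/3, 8/3)
obs 3: x=1 → posterior Beta(20/3, 8/3)
obs 4: x=0 → posterior Beta(20/3, 11/3)

alpha=20/3, beta=11/3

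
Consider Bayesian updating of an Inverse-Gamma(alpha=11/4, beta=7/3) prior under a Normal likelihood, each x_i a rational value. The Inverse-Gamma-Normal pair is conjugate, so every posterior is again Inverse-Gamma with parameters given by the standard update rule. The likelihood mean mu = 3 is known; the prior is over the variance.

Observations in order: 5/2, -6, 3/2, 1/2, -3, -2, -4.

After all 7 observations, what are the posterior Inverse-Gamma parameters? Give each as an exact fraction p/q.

alpha=25/4, beta=2453/24

obs 1: x=5/2 → posterior Inverse-Gamma(13/4, 59/24)
obs 2: x=-6 → posterior Inverse-Gamma(15/4, 1031/24)
obs 3: x=3/2 → posterior Inverse-Gamma(17/4, 529/12)
obs 4: x=1/2 → posterior Inverse-Gamma(19/4, 1133/24)
obs 5: x=-3 → posterior Inverse-Gamma(21/4, 1565/24)
obs 6: x=-2 → posterior Inverse-Gamma(23/4, 1865/24)
obs 7: x=-4 → posterior Inverse-Gamma(25/4, 2453/24)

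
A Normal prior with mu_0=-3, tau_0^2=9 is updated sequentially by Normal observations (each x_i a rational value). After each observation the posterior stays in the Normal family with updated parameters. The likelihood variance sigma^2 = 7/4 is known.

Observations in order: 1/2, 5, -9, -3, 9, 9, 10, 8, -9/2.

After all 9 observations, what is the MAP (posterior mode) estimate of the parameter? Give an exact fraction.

obs 1: x=1/2 → posterior Normal(-3/43, 63/43)
obs 2: x=5 → posterior Normal(177/79, 63/79)
obs 3: x=-9 → posterior Normal(-147/115, 63/115)
obs 4: x=-3 → posterior Normal(-255/151, 63/151)
obs 5: x=9 → posterior Normal(69/187, 63/187)
obs 6: x=9 → posterior Normal(393/223, 63/223)
obs 7: x=10 → posterior Normal(753/259, 9/37)
obs 8: x=8 → posterior Normal(1041/295, 63/295)
obs 9: x=-9/2 → posterior Normal(879/331, 63/331)

879/331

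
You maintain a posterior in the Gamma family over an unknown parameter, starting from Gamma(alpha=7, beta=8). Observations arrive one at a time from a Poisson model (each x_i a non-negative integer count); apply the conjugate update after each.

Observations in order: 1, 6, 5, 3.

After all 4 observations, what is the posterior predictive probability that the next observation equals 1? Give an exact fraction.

obs 1: x=1 → posterior Gamma(8, 9)
obs 2: x=6 → posterior Gamma(14, 10)
obs 3: x=5 → posterior Gamma(19, 11)
obs 4: x=3 → posterior Gamma(22, 12)

12145351656073601187053568/41753905413413116367045797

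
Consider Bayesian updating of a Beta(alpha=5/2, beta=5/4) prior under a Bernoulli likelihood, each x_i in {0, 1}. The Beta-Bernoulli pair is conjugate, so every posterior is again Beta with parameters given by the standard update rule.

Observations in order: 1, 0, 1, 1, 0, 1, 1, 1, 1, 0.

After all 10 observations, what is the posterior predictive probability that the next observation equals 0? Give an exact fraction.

obs 1: x=1 → posterior Beta(7/2, 5/4)
obs 2: x=0 → posterior Beta(7/2, 9/4)
obs 3: x=1 → posterior Beta(9/2, 9/4)
obs 4: x=1 → posterior Beta(11/2, 9/4)
obs 5: x=0 → posterior Beta(11/2, 13/4)
obs 6: x=1 → posterior Beta(13/2, 13/4)
obs 7: x=1 → posterior Beta(15/2, 13/4)
obs 8: x=1 → posterior Beta(17/2, 13/4)
obs 9: x=1 → posterior Beta(19/2, 13/4)
obs 10: x=0 → posterior Beta(19/2, 17/4)

17/55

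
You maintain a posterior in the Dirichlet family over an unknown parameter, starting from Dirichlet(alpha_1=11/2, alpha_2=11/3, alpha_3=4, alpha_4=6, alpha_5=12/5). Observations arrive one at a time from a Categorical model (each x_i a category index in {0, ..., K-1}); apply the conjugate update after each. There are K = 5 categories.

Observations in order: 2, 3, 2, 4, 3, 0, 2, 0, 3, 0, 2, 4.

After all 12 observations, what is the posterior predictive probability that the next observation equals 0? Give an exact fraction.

255/1007

obs 1: x=2 → posterior Dirichlet(11/2, 11/3, 5, 6, 12/5)
obs 2: x=3 → posterior Dirichlet(11/2, 11/3, 5, 7, 12/5)
obs 3: x=2 → posterior Dirichlet(11/2, 11/3, 6, 7, 12/5)
obs 4: x=4 → posterior Dirichlet(11/2, 11/3, 6, 7, 17/5)
obs 5: x=3 → posterior Dirichlet(11/2, 11/3, 6, 8, 17/5)
obs 6: x=0 → posterior Dirichlet(13/2, 11/3, 6, 8, 17/5)
obs 7: x=2 → posterior Dirichlet(13/2, 11/3, 7, 8, 17/5)
obs 8: x=0 → posterior Dirichlet(15/2, 11/3, 7, 8, 17/5)
obs 9: x=3 → posterior Dirichlet(15/2, 11/3, 7, 9, 17/5)
obs 10: x=0 → posterior Dirichlet(17/2, 11/3, 7, 9, 17/5)
obs 11: x=2 → posterior Dirichlet(17/2, 11/3, 8, 9, 17/5)
obs 12: x=4 → posterior Dirichlet(17/2, 11/3, 8, 9, 22/5)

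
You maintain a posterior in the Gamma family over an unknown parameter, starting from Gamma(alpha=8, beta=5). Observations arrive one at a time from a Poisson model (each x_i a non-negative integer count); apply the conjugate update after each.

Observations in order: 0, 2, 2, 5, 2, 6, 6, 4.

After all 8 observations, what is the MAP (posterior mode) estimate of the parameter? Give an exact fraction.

obs 1: x=0 → posterior Gamma(8, 6)
obs 2: x=2 → posterior Gamma(10, 7)
obs 3: x=2 → posterior Gamma(12, 8)
obs 4: x=5 → posterior Gamma(17, 9)
obs 5: x=2 → posterior Gamma(19, 10)
obs 6: x=6 → posterior Gamma(25, 11)
obs 7: x=6 → posterior Gamma(31, 12)
obs 8: x=4 → posterior Gamma(35, 13)

34/13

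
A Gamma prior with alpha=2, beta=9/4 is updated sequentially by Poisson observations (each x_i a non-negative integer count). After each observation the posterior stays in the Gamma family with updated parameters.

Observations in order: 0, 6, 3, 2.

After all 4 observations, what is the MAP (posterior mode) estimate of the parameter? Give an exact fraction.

48/25

obs 1: x=0 → posterior Gamma(2, 13/4)
obs 2: x=6 → posterior Gamma(8, 17/4)
obs 3: x=3 → posterior Gamma(11, 21/4)
obs 4: x=2 → posterior Gamma(13, 25/4)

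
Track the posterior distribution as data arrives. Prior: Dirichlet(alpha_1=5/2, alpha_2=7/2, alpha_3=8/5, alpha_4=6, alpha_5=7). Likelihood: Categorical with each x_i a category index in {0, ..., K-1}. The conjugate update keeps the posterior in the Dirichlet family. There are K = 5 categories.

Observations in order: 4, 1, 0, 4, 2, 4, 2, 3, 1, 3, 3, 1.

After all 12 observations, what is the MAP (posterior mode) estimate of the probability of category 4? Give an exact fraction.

obs 1: x=4 → posterior Dirichlet(5/2, 7/2, 8/5, 6, 8)
obs 2: x=1 → posterior Dirichlet(5/2, 9/2, 8/5, 6, 8)
obs 3: x=0 → posterior Dirichlet(7/2, 9/2, 8/5, 6, 8)
obs 4: x=4 → posterior Dirichlet(7/2, 9/2, 8/5, 6, 9)
obs 5: x=2 → posterior Dirichlet(7/2, 9/2, 13/5, 6, 9)
obs 6: x=4 → posterior Dirichlet(7/2, 9/2, 13/5, 6, 10)
obs 7: x=2 → posterior Dirichlet(7/2, 9/2, 18/5, 6, 10)
obs 8: x=3 → posterior Dirichlet(7/2, 9/2, 18/5, 7, 10)
obs 9: x=1 → posterior Dirichlet(7/2, 11/2, 18/5, 7, 10)
obs 10: x=3 → posterior Dirichlet(7/2, 11/2, 18/5, 8, 10)
obs 11: x=3 → posterior Dirichlet(7/2, 11/2, 18/5, 9, 10)
obs 12: x=1 → posterior Dirichlet(7/2, 13/2, 18/5, 9, 10)

15/46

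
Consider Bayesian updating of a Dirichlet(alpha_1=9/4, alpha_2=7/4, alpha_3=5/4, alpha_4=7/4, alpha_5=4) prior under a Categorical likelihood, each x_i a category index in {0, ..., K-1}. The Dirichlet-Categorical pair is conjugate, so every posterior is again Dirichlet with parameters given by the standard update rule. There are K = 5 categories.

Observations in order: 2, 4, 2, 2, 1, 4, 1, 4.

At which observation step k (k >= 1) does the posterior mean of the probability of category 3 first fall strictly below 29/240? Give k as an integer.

k = 4

obs 1: x=2 → posterior Dirichlet(9/4, 7/4, 9/4, 7/4, 4)
obs 2: x=4 → posterior Dirichlet(9/4, 7/4, 9/4, 7/4, 5)
obs 3: x=2 → posterior Dirichlet(9/4, 7/4, 13/4, 7/4, 5)
obs 4: x=2 → posterior Dirichlet(9/4, 7/4, 17/4, 7/4, 5)
obs 5: x=1 → posterior Dirichlet(9/4, 11/4, 17/4, 7/4, 5)
obs 6: x=4 → posterior Dirichlet(9/4, 11/4, 17/4, 7/4, 6)
obs 7: x=1 → posterior Dirichlet(9/4, 15/4, 17/4, 7/4, 6)
obs 8: x=4 → posterior Dirichlet(9/4, 15/4, 17/4, 7/4, 7)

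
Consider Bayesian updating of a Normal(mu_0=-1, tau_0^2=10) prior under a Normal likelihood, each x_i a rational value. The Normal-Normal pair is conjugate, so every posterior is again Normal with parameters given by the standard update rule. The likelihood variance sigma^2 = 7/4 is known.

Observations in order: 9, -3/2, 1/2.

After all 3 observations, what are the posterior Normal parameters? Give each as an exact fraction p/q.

obs 1: x=9 → posterior Normal(353/47, 70/47)
obs 2: x=-3/2 → posterior Normal(293/87, 70/87)
obs 3: x=1/2 → posterior Normal(313/127, 70/127)

mu_0=313/127, tau_0^2=70/127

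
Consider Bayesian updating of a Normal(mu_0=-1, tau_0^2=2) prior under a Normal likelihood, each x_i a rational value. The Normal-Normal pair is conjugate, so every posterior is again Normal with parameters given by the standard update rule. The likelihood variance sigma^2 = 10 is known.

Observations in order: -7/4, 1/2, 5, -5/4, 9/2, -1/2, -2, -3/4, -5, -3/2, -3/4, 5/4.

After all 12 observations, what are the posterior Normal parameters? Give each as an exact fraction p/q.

obs 1: x=-7/4 → posterior Normal(-9/8, 5/3)
obs 2: x=1/2 → posterior Normal(-25/28, 10/7)
obs 3: x=5 → posterior Normal(-5/32, 5/4)
obs 4: x=-5/4 → posterior Normal(-5/18, 10/9)
obs 5: x=9/2 → posterior Normal(1/5, 1)
obs 6: x=-1/2 → posterior Normal(3/22, 10/11)
obs 7: x=-2 → posterior Normal(-1/24, 5/6)
obs 8: x=-3/4 → posterior Normal(-5/52, 10/13)
obs 9: x=-5 → posterior Normal(-25/56, 5/7)
obs 10: x=-3/2 → posterior Normal(-31/60, 2/3)
obs 11: x=-3/4 → posterior Normal(-17/32, 5/8)
obs 12: x=5/4 → posterior Normal(-29/68, 10/17)

mu_0=-29/68, tau_0^2=10/17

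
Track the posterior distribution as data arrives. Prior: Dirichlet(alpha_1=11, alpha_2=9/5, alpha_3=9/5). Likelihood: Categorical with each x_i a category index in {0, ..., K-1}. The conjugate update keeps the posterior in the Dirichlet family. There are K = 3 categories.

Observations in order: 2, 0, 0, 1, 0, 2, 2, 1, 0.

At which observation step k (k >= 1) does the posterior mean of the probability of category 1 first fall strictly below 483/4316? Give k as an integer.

obs 1: x=2 → posterior Dirichlet(11, 9/5, 14/5)
obs 2: x=0 → posterior Dirichlet(12, 9/5, 14/5)
obs 3: x=0 → posterior Dirichlet(13, 9/5, 14/5)
obs 4: x=1 → posterior Dirichlet(13, 14/5, 14/5)
obs 5: x=0 → posterior Dirichlet(14, 14/5, 14/5)
obs 6: x=2 → posterior Dirichlet(14, 14/5, 19/5)
obs 7: x=2 → posterior Dirichlet(14, 14/5, 24/5)
obs 8: x=1 → posterior Dirichlet(14, 19/5, 24/5)
obs 9: x=0 → posterior Dirichlet(15, 19/5, 24/5)

k = 2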